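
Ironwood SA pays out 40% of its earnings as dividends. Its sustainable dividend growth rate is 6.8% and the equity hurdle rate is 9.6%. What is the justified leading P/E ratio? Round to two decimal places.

Justified leading P/E = b/(r−g) = 0.40/(0.096−0.068) = 14.2857

14.29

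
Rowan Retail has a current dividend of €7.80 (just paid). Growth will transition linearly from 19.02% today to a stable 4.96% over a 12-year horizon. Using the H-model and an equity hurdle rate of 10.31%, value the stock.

H-model: P₀ = D₀[(1+g_L) + H(g_S−g_L)]/(r−g_L), with H = 12/2 = 6.
P₀ = 7.80 × [(1+0.0496) + 6×(0.1902−0.0496)] / (0.1031−0.0496)
   = 7.80 × 1.8932 / 0.0535 = 276.0179

€276.02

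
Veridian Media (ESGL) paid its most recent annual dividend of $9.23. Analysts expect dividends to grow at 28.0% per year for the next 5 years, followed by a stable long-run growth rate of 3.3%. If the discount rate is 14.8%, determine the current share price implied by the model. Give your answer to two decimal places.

Two-stage DDM. Project D₁…D_5 at 0.28, terminal growth 0.033, discount at r = 0.148.
D_1 = 11.8144
D_2 = 15.1224
D_3 = 19.3567
D_4 = 24.7766
D_5 = 31.7140
Terminal value at t=5: TV = D_6/(r−g) = 32.7606/(0.148−0.033) = 284.8748
P₀ = 11.8144/(1+0.148)^1 + 15.1224/(1+0.148)^2 + 19.3567/(1+0.148)^3 + 24.7766/(1+0.148)^4 + 31.7140/(1+0.148)^5 + 284.8748/(1+0.148)^5 = 207.6014

$207.60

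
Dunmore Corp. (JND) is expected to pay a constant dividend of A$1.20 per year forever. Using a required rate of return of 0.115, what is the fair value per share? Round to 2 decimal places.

Zero-growth DDM (perpetuity): P₀ = D/r = 1.20 / 0.115 = 10.4348

A$10.43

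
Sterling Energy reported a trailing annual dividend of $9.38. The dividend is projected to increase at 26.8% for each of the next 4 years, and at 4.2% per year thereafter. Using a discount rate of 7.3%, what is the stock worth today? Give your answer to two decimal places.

$672.83

Two-stage DDM. Project D₁…D_4 at 0.268, terminal growth 0.042, discount at r = 0.073.
D_1 = 11.8938
D_2 = 15.0814
D_3 = 19.1232
D_4 = 24.2482
Terminal value at t=4: TV = D_5/(r−g) = 25.2666/(0.073−0.042) = 815.0531
P₀ = 11.8938/(1+0.073)^1 + 15.0814/(1+0.073)^2 + 19.1232/(1+0.073)^3 + 24.2482/(1+0.073)^4 + 815.0531/(1+0.073)^4 = 672.8315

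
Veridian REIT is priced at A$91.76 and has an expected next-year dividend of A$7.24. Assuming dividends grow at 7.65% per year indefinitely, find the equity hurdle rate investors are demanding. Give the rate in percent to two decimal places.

Rearranging the constant-growth DDM: r = D₁/P₀ + g.
r = 7.2400 / 91.76 + 0.0765 = 0.07890 + 0.0765 = 0.15540

15.54%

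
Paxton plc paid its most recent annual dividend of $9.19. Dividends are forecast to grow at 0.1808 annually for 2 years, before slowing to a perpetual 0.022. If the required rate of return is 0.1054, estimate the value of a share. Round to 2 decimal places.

$148.81

Two-stage DDM. Project D₁…D_2 at 0.1808, terminal growth 0.022, discount at r = 0.1054.
D_1 = 10.8516
D_2 = 12.8135
Terminal value at t=2: TV = D_3/(r−g) = 13.0954/(0.1054−0.022) = 157.0193
P₀ = 10.8516/(1+0.1054)^1 + 12.8135/(1+0.1054)^2 + 157.0193/(1+0.1054)^2 = 148.8066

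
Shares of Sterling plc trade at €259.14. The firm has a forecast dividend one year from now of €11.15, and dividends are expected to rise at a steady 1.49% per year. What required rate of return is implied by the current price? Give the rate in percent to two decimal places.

Rearranging the constant-growth DDM: r = D₁/P₀ + g.
r = 11.1500 / 259.14 + 0.0149 = 0.04303 + 0.0149 = 0.05793

5.79%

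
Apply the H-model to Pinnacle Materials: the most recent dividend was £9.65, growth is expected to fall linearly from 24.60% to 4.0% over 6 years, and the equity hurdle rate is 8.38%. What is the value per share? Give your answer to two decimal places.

£365.29

H-model: P₀ = D₀[(1+g_L) + H(g_S−g_L)]/(r−g_L), with H = 6/2 = 3.
P₀ = 9.65 × [(1+0.04) + 3×(0.246−0.04)] / (0.0838−0.04)
   = 9.65 × 1.6580 / 0.0438 = 365.2900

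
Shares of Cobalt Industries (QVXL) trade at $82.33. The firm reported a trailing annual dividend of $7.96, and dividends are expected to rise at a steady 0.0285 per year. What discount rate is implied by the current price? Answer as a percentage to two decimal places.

12.79%

Rearranging the constant-growth DDM: r = D₁/P₀ + g.
D₁ = 7.96 × (1 + 0.0285) = 8.1869.
r = 8.1869 / 82.33 + 0.0285 = 0.09944 + 0.0285 = 0.12794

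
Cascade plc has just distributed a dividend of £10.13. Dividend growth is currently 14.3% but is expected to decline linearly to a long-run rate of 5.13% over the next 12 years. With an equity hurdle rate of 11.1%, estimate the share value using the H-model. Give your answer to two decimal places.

£271.75

H-model: P₀ = D₀[(1+g_L) + H(g_S−g_L)]/(r−g_L), with H = 12/2 = 6.
P₀ = 10.13 × [(1+0.0513) + 6×(0.143−0.0513)] / (0.111−0.0513)
   = 10.13 × 1.6015 / 0.0597 = 271.7453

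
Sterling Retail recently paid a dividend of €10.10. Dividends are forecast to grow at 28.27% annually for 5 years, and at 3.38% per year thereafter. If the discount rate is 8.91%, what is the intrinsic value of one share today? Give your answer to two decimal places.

Two-stage DDM. Project D₁…D_5 at 0.2827, terminal growth 0.0338, discount at r = 0.0891.
D_1 = 12.9553
D_2 = 16.6177
D_3 = 21.3156
D_4 = 27.3415
D_5 = 35.0709
Terminal value at t=5: TV = D_6/(r−g) = 36.2563/(0.0891−0.0338) = 655.6291
P₀ = 12.9553/(1+0.0891)^1 + 16.6177/(1+0.0891)^2 + 21.3156/(1+0.0891)^3 + 27.3415/(1+0.0891)^4 + 35.0709/(1+0.0891)^5 + 655.6291/(1+0.0891)^5 = 512.6047

€512.60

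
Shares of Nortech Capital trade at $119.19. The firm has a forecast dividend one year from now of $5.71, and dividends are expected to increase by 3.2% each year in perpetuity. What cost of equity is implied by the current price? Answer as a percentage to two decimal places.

7.99%

Rearranging the constant-growth DDM: r = D₁/P₀ + g.
r = 5.7100 / 119.19 + 0.032 = 0.04791 + 0.032 = 0.07991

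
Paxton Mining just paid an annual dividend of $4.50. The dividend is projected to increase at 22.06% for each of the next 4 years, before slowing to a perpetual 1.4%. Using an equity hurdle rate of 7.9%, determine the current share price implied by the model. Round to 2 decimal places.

Two-stage DDM. Project D₁…D_4 at 0.2206, terminal growth 0.014, discount at r = 0.079.
D_1 = 5.4927
D_2 = 6.7044
D_3 = 8.1834
D_4 = 9.9886
Terminal value at t=4: TV = D_5/(r−g) = 10.1285/(0.079−0.014) = 155.8226
P₀ = 5.4927/(1+0.079)^1 + 6.7044/(1+0.079)^2 + 8.1834/(1+0.079)^3 + 9.9886/(1+0.079)^4 + 155.8226/(1+0.079)^4 = 139.6921

$139.69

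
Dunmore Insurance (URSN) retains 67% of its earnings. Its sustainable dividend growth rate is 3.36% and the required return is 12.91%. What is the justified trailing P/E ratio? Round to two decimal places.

3.57

Payout ratio b = 1 − 0.67 = 0.33.
Justified trailing P/E = b(1+g)/(r−g) = 0.33×(1+0.0336)/(0.1291−0.0336) = 3.5716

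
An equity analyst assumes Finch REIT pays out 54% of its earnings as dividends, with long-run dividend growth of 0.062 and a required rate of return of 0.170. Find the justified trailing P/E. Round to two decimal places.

Justified trailing P/E = b(1+g)/(r−g) = 0.54×(1+0.062)/(0.17−0.062) = 5.3100

5.31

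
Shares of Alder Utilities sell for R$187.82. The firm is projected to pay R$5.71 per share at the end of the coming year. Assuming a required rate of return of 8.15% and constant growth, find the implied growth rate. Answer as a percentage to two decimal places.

From P₀ = D₁/(r − g), the implied growth is g = r − D₁/P₀.
g = 0.0815 − 5.71/187.82 = 0.0815 − 0.03040 = 0.05110

5.11%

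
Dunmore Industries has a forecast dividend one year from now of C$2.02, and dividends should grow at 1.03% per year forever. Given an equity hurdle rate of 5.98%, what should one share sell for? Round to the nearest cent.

C$40.81

Gordon growth model: P₀ = D₁/(r − g), with D₁ = 2.02 given directly.
P₀ = 2.0200 / (0.0598 − 0.0103) = 2.0200 / 0.0495 = 40.8081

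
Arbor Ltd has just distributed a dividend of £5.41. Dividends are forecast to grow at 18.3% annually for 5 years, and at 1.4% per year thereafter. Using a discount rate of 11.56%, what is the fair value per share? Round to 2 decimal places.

£104.76

Two-stage DDM. Project D₁…D_5 at 0.183, terminal growth 0.014, discount at r = 0.1156.
D_1 = 6.4000
D_2 = 7.5712
D_3 = 8.9568
D_4 = 10.5959
D_5 = 12.5349
Terminal value at t=5: TV = D_6/(r−g) = 12.7104/(0.1156−0.014) = 125.1023
P₀ = 6.4000/(1+0.1156)^1 + 7.5712/(1+0.1156)^2 + 8.9568/(1+0.1156)^3 + 10.5959/(1+0.1156)^4 + 12.5349/(1+0.1156)^5 + 125.1023/(1+0.1156)^5 = 104.7634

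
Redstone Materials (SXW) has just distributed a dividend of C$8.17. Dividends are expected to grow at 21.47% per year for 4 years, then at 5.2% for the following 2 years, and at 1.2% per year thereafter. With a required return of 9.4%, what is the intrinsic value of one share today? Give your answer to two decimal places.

Three-stage DDM. Project D₁…D_6; terminal Gordon value at t=6 with g = 0.012; discount at r = 0.094.
D_1 = 9.9241
D_2 = 12.0548
D_3 = 14.6430
D_4 = 17.7868
D_5 = 18.7117
D_6 = 19.6847
TV_6 = 19.9210/(0.094−0.012) = 242.9385
P₀ = Σ Dₜ/(1+r)ᵗ + TV_6/(1+r)^6 = 207.8747

C$207.87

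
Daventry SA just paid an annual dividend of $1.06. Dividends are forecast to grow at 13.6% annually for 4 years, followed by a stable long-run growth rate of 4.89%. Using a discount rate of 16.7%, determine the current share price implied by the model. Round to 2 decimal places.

Two-stage DDM. Project D₁…D_4 at 0.136, terminal growth 0.0489, discount at r = 0.167.
D_1 = 1.2042
D_2 = 1.3679
D_3 = 1.5540
D_4 = 1.7653
Terminal value at t=4: TV = D_5/(r−g) = 1.8516/(0.167−0.0489) = 15.6785
P₀ = 1.2042/(1+0.167)^1 + 1.3679/(1+0.167)^2 + 1.5540/(1+0.167)^3 + 1.7653/(1+0.167)^4 + 15.6785/(1+0.167)^4 = 12.4190

$12.42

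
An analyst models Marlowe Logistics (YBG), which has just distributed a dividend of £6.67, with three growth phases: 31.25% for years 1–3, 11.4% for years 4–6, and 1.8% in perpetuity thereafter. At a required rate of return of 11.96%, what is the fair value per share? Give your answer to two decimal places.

£165.71

Three-stage DDM. Project D₁…D_6; terminal Gordon value at t=6 with g = 0.018; discount at r = 0.1196.
D_1 = 8.7544
D_2 = 11.4901
D_3 = 15.0808
D_4 = 16.8000
D_5 = 18.7152
D_6 = 20.8487
TV_6 = 21.2240/(0.1196−0.018) = 208.8976
P₀ = Σ Dₜ/(1+r)ᵗ + TV_6/(1+r)^6 = 165.7081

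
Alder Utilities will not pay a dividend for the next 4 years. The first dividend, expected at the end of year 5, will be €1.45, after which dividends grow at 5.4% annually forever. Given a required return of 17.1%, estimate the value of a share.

€6.59

Deferred-dividend DDM. At t=4 the remaining stream is a growing perpetuity with first payment D_5 = 1.45.
V_4 = D_5/(r−g) = 1.45/(0.171−0.054) = 12.3932
P₀ = V_4/(1+r)^4 = 12.3932/(1+0.171)^4 = 6.5910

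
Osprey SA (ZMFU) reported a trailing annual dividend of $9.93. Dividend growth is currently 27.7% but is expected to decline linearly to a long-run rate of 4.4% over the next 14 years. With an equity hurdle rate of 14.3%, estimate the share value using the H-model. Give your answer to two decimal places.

$268.31

H-model: P₀ = D₀[(1+g_L) + H(g_S−g_L)]/(r−g_L), with H = 14/2 = 7.
P₀ = 9.93 × [(1+0.044) + 7×(0.277−0.044)] / (0.143−0.044)
   = 9.93 × 2.6750 / 0.099 = 268.3106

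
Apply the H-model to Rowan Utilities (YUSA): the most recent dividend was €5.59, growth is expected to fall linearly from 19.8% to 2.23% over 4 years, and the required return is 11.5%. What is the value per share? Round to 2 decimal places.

€82.84

H-model: P₀ = D₀[(1+g_L) + H(g_S−g_L)]/(r−g_L), with H = 4/2 = 2.
P₀ = 5.59 × [(1+0.0223) + 2×(0.198−0.0223)] / (0.115−0.0223)
   = 5.59 × 1.3737 / 0.0927 = 82.8369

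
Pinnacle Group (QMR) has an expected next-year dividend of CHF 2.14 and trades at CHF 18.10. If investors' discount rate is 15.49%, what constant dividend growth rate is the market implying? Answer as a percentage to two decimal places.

From P₀ = D₁/(r − g), the implied growth is g = r − D₁/P₀.
g = 0.1549 − 2.14/18.10 = 0.1549 − 0.11823 = 0.03667

3.67%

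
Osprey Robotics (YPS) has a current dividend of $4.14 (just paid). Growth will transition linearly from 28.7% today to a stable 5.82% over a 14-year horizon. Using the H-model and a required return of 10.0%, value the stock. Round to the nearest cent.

H-model: P₀ = D₀[(1+g_L) + H(g_S−g_L)]/(r−g_L), with H = 14/2 = 7.
P₀ = 4.14 × [(1+0.0582) + 7×(0.287−0.0582)] / (0.1−0.0582)
   = 4.14 × 2.6598 / 0.0418 = 263.4347

$263.43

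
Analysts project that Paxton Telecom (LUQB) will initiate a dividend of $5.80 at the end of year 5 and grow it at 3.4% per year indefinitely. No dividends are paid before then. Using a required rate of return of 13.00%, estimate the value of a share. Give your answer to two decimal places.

Deferred-dividend DDM. At t=4 the remaining stream is a growing perpetuity with first payment D_5 = 5.80.
V_4 = D_5/(r−g) = 5.80/(0.13−0.034) = 60.4167
P₀ = V_4/(1+r)^4 = 60.4167/(1+0.13)^4 = 37.0547

$37.05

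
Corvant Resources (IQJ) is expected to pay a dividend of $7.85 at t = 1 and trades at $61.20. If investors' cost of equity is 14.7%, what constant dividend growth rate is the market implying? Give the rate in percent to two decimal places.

1.87%

From P₀ = D₁/(r − g), the implied growth is g = r − D₁/P₀.
g = 0.147 − 7.85/61.20 = 0.147 − 0.12827 = 0.01873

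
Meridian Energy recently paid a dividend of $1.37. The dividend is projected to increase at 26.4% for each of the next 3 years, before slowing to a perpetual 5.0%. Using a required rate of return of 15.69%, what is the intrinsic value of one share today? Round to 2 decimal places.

Two-stage DDM. Project D₁…D_3 at 0.264, terminal growth 0.05, discount at r = 0.1569.
D_1 = 1.7317
D_2 = 2.1888
D_3 = 2.7667
Terminal value at t=3: TV = D_4/(r−g) = 2.9050/(0.1569−0.05) = 27.1752
P₀ = 1.7317/(1+0.1569)^1 + 2.1888/(1+0.1569)^2 + 2.7667/(1+0.1569)^3 + 27.1752/(1+0.1569)^3 = 22.4694

$22.47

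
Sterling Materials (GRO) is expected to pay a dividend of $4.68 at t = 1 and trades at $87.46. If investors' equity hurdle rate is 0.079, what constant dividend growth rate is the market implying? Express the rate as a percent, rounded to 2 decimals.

From P₀ = D₁/(r − g), the implied growth is g = r − D₁/P₀.
g = 0.079 − 4.68/87.46 = 0.079 − 0.05351 = 0.02549

2.55%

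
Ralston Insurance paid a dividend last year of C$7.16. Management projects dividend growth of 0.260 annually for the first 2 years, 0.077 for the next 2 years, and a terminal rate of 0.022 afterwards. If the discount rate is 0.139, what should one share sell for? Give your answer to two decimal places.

Three-stage DDM. Project D₁…D_4; terminal Gordon value at t=4 with g = 0.022; discount at r = 0.139.
D_1 = 9.0216
D_2 = 11.3672
D_3 = 12.2425
D_4 = 13.1852
TV_4 = 13.4752/(0.139−0.022) = 115.1730
P₀ = Σ Dₜ/(1+r)ᵗ + TV_4/(1+r)^4 = 101.2334

C$101.23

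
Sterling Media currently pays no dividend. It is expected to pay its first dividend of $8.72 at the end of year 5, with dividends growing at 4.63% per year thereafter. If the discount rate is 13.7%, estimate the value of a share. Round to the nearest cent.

Deferred-dividend DDM. At t=4 the remaining stream is a growing perpetuity with first payment D_5 = 8.72.
V_4 = D_5/(r−g) = 8.72/(0.137−0.0463) = 96.1411
P₀ = V_4/(1+r)^4 = 96.1411/(1+0.137)^4 = 57.5264

$57.53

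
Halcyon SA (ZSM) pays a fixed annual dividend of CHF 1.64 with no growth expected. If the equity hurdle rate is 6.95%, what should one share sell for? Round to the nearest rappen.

Zero-growth DDM (perpetuity): P₀ = D/r = 1.64 / 0.0695 = 23.5971

CHF 23.60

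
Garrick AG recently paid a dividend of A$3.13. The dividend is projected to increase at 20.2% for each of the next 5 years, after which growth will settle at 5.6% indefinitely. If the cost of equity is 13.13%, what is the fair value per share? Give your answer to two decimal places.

Two-stage DDM. Project D₁…D_5 at 0.202, terminal growth 0.056, discount at r = 0.1313.
D_1 = 3.7623
D_2 = 4.5222
D_3 = 5.4357
D_4 = 6.5337
D_5 = 7.8536
Terminal value at t=5: TV = D_6/(r−g) = 8.2934/(0.1313−0.056) = 110.1376
P₀ = 3.7623/(1+0.1313)^1 + 4.5222/(1+0.1313)^2 + 5.4357/(1+0.1313)^3 + 6.5337/(1+0.1313)^4 + 7.8536/(1+0.1313)^5 + 110.1376/(1+0.1313)^5 = 78.2760

A$78.28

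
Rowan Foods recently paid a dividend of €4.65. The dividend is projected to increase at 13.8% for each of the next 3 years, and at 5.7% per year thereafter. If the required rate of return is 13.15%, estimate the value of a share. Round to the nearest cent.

Two-stage DDM. Project D₁…D_3 at 0.138, terminal growth 0.057, discount at r = 0.1315.
D_1 = 5.2917
D_2 = 6.0220
D_3 = 6.8530
Terminal value at t=3: TV = D_4/(r−g) = 7.2436/(0.1315−0.057) = 97.2296
P₀ = 5.2917/(1+0.1315)^1 + 6.0220/(1+0.1315)^2 + 6.8530/(1+0.1315)^3 + 97.2296/(1+0.1315)^3 = 81.2282

€81.23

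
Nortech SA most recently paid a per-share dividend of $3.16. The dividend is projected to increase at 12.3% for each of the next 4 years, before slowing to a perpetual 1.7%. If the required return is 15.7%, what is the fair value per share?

$32.11

Two-stage DDM. Project D₁…D_4 at 0.123, terminal growth 0.017, discount at r = 0.157.
D_1 = 3.5487
D_2 = 3.9852
D_3 = 4.4753
D_4 = 5.0258
Terminal value at t=4: TV = D_5/(r−g) = 5.1112/(0.157−0.017) = 36.5089
P₀ = 3.5487/(1+0.157)^1 + 3.9852/(1+0.157)^2 + 4.4753/(1+0.157)^3 + 5.0258/(1+0.157)^4 + 36.5089/(1+0.157)^4 = 32.1118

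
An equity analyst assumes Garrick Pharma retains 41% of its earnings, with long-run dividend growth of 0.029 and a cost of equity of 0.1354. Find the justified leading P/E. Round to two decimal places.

Payout ratio b = 1 − 0.41 = 0.59.
Justified leading P/E = b/(r−g) = 0.59/(0.1354−0.029) = 5.5451

5.55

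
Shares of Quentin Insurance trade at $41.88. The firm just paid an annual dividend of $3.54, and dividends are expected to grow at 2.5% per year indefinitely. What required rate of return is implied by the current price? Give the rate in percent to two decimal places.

11.16%

Rearranging the constant-growth DDM: r = D₁/P₀ + g.
D₁ = 3.54 × (1 + 0.025) = 3.6285.
r = 3.6285 / 41.88 + 0.025 = 0.08664 + 0.025 = 0.11164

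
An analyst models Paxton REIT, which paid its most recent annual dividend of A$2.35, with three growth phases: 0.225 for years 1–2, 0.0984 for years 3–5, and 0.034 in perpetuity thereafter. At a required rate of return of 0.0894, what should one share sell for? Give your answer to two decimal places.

Three-stage DDM. Project D₁…D_5; terminal Gordon value at t=5 with g = 0.034; discount at r = 0.0894.
D_1 = 2.8788
D_2 = 3.5265
D_3 = 3.8735
D_4 = 4.2546
D_5 = 4.6733
TV_5 = 4.8322/(0.0894−0.034) = 87.2233
P₀ = Σ Dₜ/(1+r)ᵗ + TV_5/(1+r)^5 = 71.5218

A$71.52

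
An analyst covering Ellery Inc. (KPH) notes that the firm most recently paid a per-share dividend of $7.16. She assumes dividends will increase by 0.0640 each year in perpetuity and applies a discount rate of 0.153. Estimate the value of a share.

Gordon growth model: P₀ = D₁/(r − g). D₁ = 7.16 × (1 + 0.064) = 7.6182.
P₀ = 7.6182 / (0.153 − 0.064) = 7.6182 / 0.089 = 85.5982

$85.60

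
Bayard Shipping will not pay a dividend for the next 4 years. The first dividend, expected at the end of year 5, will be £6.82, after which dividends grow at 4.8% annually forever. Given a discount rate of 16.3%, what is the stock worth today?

Deferred-dividend DDM. At t=4 the remaining stream is a growing perpetuity with first payment D_5 = 6.82.
V_4 = D_5/(r−g) = 6.82/(0.163−0.048) = 59.3043
P₀ = V_4/(1+r)^4 = 59.3043/(1+0.163)^4 = 32.4166

£32.42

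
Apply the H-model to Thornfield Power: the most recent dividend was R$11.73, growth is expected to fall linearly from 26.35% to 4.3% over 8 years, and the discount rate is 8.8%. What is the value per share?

H-model: P₀ = D₀[(1+g_L) + H(g_S−g_L)]/(r−g_L), with H = 8/2 = 4.
P₀ = 11.73 × [(1+0.043) + 4×(0.2635−0.043)] / (0.088−0.043)
   = 11.73 × 1.9250 / 0.045 = 501.7833

R$501.78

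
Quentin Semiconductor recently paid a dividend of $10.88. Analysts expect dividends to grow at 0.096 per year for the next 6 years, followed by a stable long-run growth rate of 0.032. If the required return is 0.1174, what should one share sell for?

Two-stage DDM. Project D₁…D_6 at 0.096, terminal growth 0.032, discount at r = 0.1174.
D_1 = 11.9245
D_2 = 13.0692
D_3 = 14.3239
D_4 = 15.6990
D_5 = 17.2061
D_6 = 18.8579
Terminal value at t=6: TV = D_7/(r−g) = 19.4613/(0.1174−0.032) = 227.8841
P₀ = 11.9245/(1+0.1174)^1 + 13.0692/(1+0.1174)^2 + 14.3239/(1+0.1174)^3 + 15.6990/(1+0.1174)^4 + 17.2061/(1+0.1174)^5 + 18.8579/(1+0.1174)^6 + 227.8841/(1+0.1174)^6 = 178.1157

$178.12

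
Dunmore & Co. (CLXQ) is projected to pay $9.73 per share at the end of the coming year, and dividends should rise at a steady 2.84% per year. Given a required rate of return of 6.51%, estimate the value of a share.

Gordon growth model: P₀ = D₁/(r − g), with D₁ = 9.73 given directly.
P₀ = 9.7300 / (0.0651 − 0.0284) = 9.7300 / 0.0367 = 265.1226

$265.12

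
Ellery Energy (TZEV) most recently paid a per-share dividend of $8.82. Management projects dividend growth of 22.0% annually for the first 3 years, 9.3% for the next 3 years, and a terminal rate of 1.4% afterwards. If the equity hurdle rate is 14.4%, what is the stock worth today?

$132.22

Three-stage DDM. Project D₁…D_6; terminal Gordon value at t=6 with g = 0.014; discount at r = 0.144.
D_1 = 10.7604
D_2 = 13.1277
D_3 = 16.0158
D_4 = 17.5052
D_5 = 19.1332
D_6 = 20.9126
TV_6 = 21.2054/(0.144−0.014) = 163.1185
P₀ = Σ Dₜ/(1+r)ᵗ + TV_6/(1+r)^6 = 132.2174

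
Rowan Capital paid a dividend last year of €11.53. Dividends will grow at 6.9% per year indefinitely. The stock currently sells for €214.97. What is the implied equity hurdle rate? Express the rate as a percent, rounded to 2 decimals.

Rearranging the constant-growth DDM: r = D₁/P₀ + g.
D₁ = 11.53 × (1 + 0.069) = 12.3256.
r = 12.3256 / 214.97 + 0.069 = 0.05734 + 0.069 = 0.12634

12.63%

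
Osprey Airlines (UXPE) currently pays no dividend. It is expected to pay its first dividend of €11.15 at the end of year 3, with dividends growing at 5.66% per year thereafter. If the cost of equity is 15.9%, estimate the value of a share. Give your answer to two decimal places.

Deferred-dividend DDM. At t=2 the remaining stream is a growing perpetuity with first payment D_3 = 11.15.
V_2 = D_3/(r−g) = 11.15/(0.159−0.0566) = 108.8867
P₀ = V_2/(1+r)^2 = 108.8867/(1+0.159)^2 = 81.0603

€81.06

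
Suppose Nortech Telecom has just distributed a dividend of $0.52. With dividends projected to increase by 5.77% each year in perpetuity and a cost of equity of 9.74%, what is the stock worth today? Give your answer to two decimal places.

Gordon growth model: P₀ = D₁/(r − g). D₁ = 0.52 × (1 + 0.0577) = 0.5500.
P₀ = 0.5500 / (0.0974 − 0.0577) = 0.5500 / 0.0397 = 13.8540

$13.85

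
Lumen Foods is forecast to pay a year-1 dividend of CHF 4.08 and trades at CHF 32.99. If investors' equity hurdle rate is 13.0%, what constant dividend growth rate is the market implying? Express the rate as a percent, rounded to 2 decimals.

From P₀ = D₁/(r − g), the implied growth is g = r − D₁/P₀.
g = 0.13 − 4.08/32.99 = 0.13 − 0.12367 = 0.00633

0.63%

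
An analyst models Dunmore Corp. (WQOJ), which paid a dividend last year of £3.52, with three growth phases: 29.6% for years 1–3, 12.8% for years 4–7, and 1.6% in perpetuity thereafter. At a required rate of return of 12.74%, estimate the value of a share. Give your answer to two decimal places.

Three-stage DDM. Project D₁…D_7; terminal Gordon value at t=7 with g = 0.016; discount at r = 0.1274.
D_1 = 4.5619
D_2 = 5.9122
D_3 = 7.6623
D_4 = 8.6430
D_5 = 9.7494
D_6 = 10.9973
D_7 = 12.4049
TV_7 = 12.6034/(0.1274−0.016) = 113.1365
P₀ = Σ Dₜ/(1+r)ᵗ + TV_7/(1+r)^7 = 84.3338

£84.33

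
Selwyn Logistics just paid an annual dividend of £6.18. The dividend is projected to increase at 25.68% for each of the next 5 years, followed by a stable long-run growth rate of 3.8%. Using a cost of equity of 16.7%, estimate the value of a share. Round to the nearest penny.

Two-stage DDM. Project D₁…D_5 at 0.2568, terminal growth 0.038, discount at r = 0.167.
D_1 = 7.7670
D_2 = 9.7616
D_3 = 12.2684
D_4 = 15.4189
D_5 = 19.3785
Terminal value at t=5: TV = D_6/(r−g) = 20.1148/(0.167−0.038) = 155.9290
P₀ = 7.7670/(1+0.167)^1 + 9.7616/(1+0.167)^2 + 12.2684/(1+0.167)^3 + 15.4189/(1+0.167)^4 + 19.3785/(1+0.167)^5 + 155.9290/(1+0.167)^5 = 110.8485

£110.85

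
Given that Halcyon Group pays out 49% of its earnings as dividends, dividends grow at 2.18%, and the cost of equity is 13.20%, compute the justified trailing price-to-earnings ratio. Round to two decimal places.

4.54

Justified trailing P/E = b(1+g)/(r−g) = 0.49×(1+0.0218)/(0.132−0.0218) = 4.5434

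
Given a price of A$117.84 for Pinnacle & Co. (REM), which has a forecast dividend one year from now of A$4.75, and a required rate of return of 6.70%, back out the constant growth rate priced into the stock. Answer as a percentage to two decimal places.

From P₀ = D₁/(r − g), the implied growth is g = r − D₁/P₀.
g = 0.067 − 4.75/117.84 = 0.067 − 0.04031 = 0.02669

2.67%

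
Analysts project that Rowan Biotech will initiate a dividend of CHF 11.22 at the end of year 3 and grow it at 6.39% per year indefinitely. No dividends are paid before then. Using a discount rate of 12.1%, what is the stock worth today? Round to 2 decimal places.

CHF 156.37

Deferred-dividend DDM. At t=2 the remaining stream is a growing perpetuity with first payment D_3 = 11.22.
V_2 = D_3/(r−g) = 11.22/(0.121−0.0639) = 196.4974
P₀ = V_2/(1+r)^2 = 196.4974/(1+0.121)^2 = 156.3672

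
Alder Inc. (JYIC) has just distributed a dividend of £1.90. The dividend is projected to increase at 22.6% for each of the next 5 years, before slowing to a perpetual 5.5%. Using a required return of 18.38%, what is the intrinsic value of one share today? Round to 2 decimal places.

Two-stage DDM. Project D₁…D_5 at 0.226, terminal growth 0.055, discount at r = 0.1838.
D_1 = 2.3294
D_2 = 2.8558
D_3 = 3.5013
D_4 = 4.2926
D_5 = 5.2627
Terminal value at t=5: TV = D_6/(r−g) = 5.5521/(0.1838−0.055) = 43.1065
P₀ = 2.3294/(1+0.1838)^1 + 2.8558/(1+0.1838)^2 + 3.5013/(1+0.1838)^3 + 4.2926/(1+0.1838)^4 + 5.2627/(1+0.1838)^5 + 43.1065/(1+0.1838)^5 = 29.1073

£29.11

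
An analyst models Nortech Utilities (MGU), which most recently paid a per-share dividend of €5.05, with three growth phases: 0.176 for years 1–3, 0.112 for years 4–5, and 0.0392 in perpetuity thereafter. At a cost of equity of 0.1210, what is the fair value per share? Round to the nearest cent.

Three-stage DDM. Project D₁…D_5; terminal Gordon value at t=5 with g = 0.0392; discount at r = 0.121.
D_1 = 5.9388
D_2 = 6.9840
D_3 = 8.2132
D_4 = 9.1331
D_5 = 10.1560
TV_5 = 10.5541/(0.121−0.0392) = 129.0235
P₀ = Σ Dₜ/(1+r)ᵗ + TV_5/(1+r)^5 = 101.0920

€101.09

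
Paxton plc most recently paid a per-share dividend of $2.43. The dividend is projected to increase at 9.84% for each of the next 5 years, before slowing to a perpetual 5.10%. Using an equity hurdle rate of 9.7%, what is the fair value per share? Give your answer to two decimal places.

Two-stage DDM. Project D₁…D_5 at 0.0984, terminal growth 0.051, discount at r = 0.097.
D_1 = 2.6691
D_2 = 2.9318
D_3 = 3.2202
D_4 = 3.5371
D_5 = 3.8852
Terminal value at t=5: TV = D_6/(r−g) = 4.0833/(0.097−0.051) = 88.7675
P₀ = 2.6691/(1+0.097)^1 + 2.9318/(1+0.097)^2 + 3.2202/(1+0.097)^3 + 3.5371/(1+0.097)^4 + 3.8852/(1+0.097)^5 + 88.7675/(1+0.097)^5 = 68.0720

$68.07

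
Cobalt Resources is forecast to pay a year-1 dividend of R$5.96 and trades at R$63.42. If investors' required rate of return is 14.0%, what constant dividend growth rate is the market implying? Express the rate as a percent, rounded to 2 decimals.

4.60%

From P₀ = D₁/(r − g), the implied growth is g = r − D₁/P₀.
g = 0.14 − 5.96/63.42 = 0.14 − 0.09398 = 0.04602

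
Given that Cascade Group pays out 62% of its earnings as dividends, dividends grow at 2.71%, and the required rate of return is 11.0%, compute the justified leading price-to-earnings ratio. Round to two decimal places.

7.48

Justified leading P/E = b/(r−g) = 0.62/(0.11−0.0271) = 7.4789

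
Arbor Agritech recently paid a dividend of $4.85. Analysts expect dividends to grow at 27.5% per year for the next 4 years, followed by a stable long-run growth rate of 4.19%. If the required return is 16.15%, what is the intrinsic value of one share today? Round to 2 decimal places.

$85.97

Two-stage DDM. Project D₁…D_4 at 0.275, terminal growth 0.0419, discount at r = 0.1615.
D_1 = 6.1837
D_2 = 7.8843
D_3 = 10.0525
D_4 = 12.8169
Terminal value at t=4: TV = D_5/(r−g) = 13.3539/(0.1615−0.0419) = 111.6548
P₀ = 6.1837/(1+0.1615)^1 + 7.8843/(1+0.1615)^2 + 10.0525/(1+0.1615)^3 + 12.8169/(1+0.1615)^4 + 111.6548/(1+0.1615)^4 = 85.9735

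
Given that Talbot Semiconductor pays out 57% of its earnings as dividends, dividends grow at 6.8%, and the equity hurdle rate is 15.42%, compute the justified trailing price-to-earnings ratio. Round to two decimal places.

7.06

Justified trailing P/E = b(1+g)/(r−g) = 0.57×(1+0.068)/(0.1542−0.068) = 7.0622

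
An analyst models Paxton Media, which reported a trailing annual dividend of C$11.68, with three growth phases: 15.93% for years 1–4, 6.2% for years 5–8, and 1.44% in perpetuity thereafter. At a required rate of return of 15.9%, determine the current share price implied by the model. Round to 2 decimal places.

C$142.34

Three-stage DDM. Project D₁…D_8; terminal Gordon value at t=8 with g = 0.0144; discount at r = 0.159.
D_1 = 13.5406
D_2 = 15.6976
D_3 = 18.1983
D_4 = 21.0973
D_5 = 22.4053
D_6 = 23.7944
D_7 = 25.2697
D_8 = 26.8364
TV_8 = 27.2228/(0.159−0.0144) = 188.2631
P₀ = Σ Dₜ/(1+r)ᵗ + TV_8/(1+r)^8 = 142.3411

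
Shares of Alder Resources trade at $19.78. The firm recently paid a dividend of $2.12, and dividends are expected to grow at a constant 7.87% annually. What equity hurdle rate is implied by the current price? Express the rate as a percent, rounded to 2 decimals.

Rearranging the constant-growth DDM: r = D₁/P₀ + g.
D₁ = 2.12 × (1 + 0.0787) = 2.2868.
r = 2.2868 / 19.78 + 0.0787 = 0.11561 + 0.0787 = 0.19431

19.43%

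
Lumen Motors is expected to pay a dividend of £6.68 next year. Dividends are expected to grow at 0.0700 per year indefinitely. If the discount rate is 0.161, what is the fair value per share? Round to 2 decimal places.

Gordon growth model: P₀ = D₁/(r − g), with D₁ = 6.68 given directly.
P₀ = 6.6800 / (0.161 − 0.07) = 6.6800 / 0.091 = 73.4066

£73.41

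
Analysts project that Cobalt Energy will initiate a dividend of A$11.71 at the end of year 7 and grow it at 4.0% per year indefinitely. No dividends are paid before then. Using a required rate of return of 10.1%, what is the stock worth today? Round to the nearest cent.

Deferred-dividend DDM. At t=6 the remaining stream is a growing perpetuity with first payment D_7 = 11.71.
V_6 = D_7/(r−g) = 11.71/(0.101−0.04) = 191.9672
P₀ = V_6/(1+r)^6 = 191.9672/(1+0.101)^6 = 107.7713

A$107.77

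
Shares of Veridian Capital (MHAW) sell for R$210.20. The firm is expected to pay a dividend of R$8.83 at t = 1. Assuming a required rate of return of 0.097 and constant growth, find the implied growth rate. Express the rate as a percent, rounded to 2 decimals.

5.50%

From P₀ = D₁/(r − g), the implied growth is g = r − D₁/P₀.
g = 0.097 − 8.83/210.20 = 0.097 − 0.04201 = 0.05499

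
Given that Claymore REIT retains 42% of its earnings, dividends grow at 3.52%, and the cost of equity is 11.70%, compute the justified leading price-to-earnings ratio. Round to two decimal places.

Payout ratio b = 1 − 0.42 = 0.58.
Justified leading P/E = b/(r−g) = 0.58/(0.117−0.0352) = 7.0905

7.09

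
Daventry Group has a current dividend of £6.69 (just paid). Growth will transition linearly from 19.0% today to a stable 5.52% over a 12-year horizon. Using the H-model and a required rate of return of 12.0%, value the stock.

£192.44

H-model: P₀ = D₀[(1+g_L) + H(g_S−g_L)]/(r−g_L), with H = 12/2 = 6.
P₀ = 6.69 × [(1+0.0552) + 6×(0.19−0.0552)] / (0.12−0.0552)
   = 6.69 × 1.8640 / 0.0648 = 192.4407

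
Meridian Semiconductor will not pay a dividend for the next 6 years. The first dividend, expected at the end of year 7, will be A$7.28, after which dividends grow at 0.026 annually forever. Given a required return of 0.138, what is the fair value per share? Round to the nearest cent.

Deferred-dividend DDM. At t=6 the remaining stream is a growing perpetuity with first payment D_7 = 7.28.
V_6 = D_7/(r−g) = 7.28/(0.138−0.026) = 65.0000
P₀ = V_6/(1+r)^6 = 65.0000/(1+0.138)^6 = 29.9268

A$29.93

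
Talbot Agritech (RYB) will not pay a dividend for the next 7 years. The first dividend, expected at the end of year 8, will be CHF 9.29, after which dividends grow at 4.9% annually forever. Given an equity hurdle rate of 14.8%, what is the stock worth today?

Deferred-dividend DDM. At t=7 the remaining stream is a growing perpetuity with first payment D_8 = 9.29.
V_7 = D_8/(r−g) = 9.29/(0.148−0.049) = 93.8384
P₀ = V_7/(1+r)^7 = 93.8384/(1+0.148)^7 = 35.7098

CHF 35.71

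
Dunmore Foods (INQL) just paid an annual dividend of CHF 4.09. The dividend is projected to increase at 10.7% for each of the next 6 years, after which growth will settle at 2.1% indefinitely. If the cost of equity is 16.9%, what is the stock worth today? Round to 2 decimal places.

CHF 40.71

Two-stage DDM. Project D₁…D_6 at 0.107, terminal growth 0.021, discount at r = 0.169.
D_1 = 4.5276
D_2 = 5.0121
D_3 = 5.5484
D_4 = 6.1421
D_5 = 6.7993
D_6 = 7.5268
Terminal value at t=6: TV = D_7/(r−g) = 7.6848/(0.169−0.021) = 51.9246
P₀ = 4.5276/(1+0.169)^1 + 5.0121/(1+0.169)^2 + 5.5484/(1+0.169)^3 + 6.1421/(1+0.169)^4 + 6.7993/(1+0.169)^5 + 7.5268/(1+0.169)^6 + 51.9246/(1+0.169)^6 = 40.7130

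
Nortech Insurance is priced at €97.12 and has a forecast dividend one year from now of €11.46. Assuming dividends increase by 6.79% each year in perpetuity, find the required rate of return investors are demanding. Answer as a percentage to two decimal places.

18.59%

Rearranging the constant-growth DDM: r = D₁/P₀ + g.
r = 11.4600 / 97.12 + 0.0679 = 0.11800 + 0.0679 = 0.18590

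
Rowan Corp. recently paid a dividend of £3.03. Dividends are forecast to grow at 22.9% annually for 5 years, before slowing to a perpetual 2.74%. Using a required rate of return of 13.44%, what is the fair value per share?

Two-stage DDM. Project D₁…D_5 at 0.229, terminal growth 0.0274, discount at r = 0.1344.
D_1 = 3.7239
D_2 = 4.5766
D_3 = 5.6247
D_4 = 6.9127
D_5 = 8.4958
Terminal value at t=5: TV = D_6/(r−g) = 8.7285/(0.1344−0.0274) = 81.5751
P₀ = 3.7239/(1+0.1344)^1 + 4.5766/(1+0.1344)^2 + 5.6247/(1+0.1344)^3 + 6.9127/(1+0.1344)^4 + 8.4958/(1+0.1344)^5 + 81.5751/(1+0.1344)^5 = 62.8125

£62.81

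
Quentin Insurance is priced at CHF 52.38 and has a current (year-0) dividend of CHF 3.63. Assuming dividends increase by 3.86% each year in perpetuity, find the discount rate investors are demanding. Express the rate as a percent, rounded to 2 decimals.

11.06%

Rearranging the constant-growth DDM: r = D₁/P₀ + g.
D₁ = 3.63 × (1 + 0.0386) = 3.7701.
r = 3.7701 / 52.38 + 0.0386 = 0.07198 + 0.0386 = 0.11058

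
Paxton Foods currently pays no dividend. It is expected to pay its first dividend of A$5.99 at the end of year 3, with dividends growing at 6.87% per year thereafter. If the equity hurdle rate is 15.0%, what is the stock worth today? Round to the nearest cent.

A$55.71

Deferred-dividend DDM. At t=2 the remaining stream is a growing perpetuity with first payment D_3 = 5.99.
V_2 = D_3/(r−g) = 5.99/(0.15−0.0687) = 73.6777
P₀ = V_2/(1+r)^2 = 73.6777/(1+0.15)^2 = 55.7110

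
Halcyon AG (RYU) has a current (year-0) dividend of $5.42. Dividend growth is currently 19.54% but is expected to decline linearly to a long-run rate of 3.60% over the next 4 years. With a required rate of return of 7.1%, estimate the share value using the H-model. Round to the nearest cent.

H-model: P₀ = D₀[(1+g_L) + H(g_S−g_L)]/(r−g_L), with H = 4/2 = 2.
P₀ = 5.42 × [(1+0.036) + 2×(0.1954−0.036)] / (0.071−0.036)
   = 5.42 × 1.3548 / 0.035 = 209.8005

$209.80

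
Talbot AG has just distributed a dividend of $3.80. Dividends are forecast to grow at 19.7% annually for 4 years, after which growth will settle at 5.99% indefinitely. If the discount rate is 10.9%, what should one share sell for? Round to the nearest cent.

$129.80

Two-stage DDM. Project D₁…D_4 at 0.197, terminal growth 0.0599, discount at r = 0.109.
D_1 = 4.5486
D_2 = 5.4447
D_3 = 6.5173
D_4 = 7.8012
Terminal value at t=4: TV = D_5/(r−g) = 8.2685/(0.109−0.0599) = 168.4006
P₀ = 4.5486/(1+0.109)^1 + 5.4447/(1+0.109)^2 + 6.5173/(1+0.109)^3 + 7.8012/(1+0.109)^4 + 168.4006/(1+0.109)^4 = 129.7956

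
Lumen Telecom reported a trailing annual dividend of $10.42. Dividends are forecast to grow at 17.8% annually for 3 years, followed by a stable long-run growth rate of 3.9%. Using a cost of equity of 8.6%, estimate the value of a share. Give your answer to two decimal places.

$330.85

Two-stage DDM. Project D₁…D_3 at 0.178, terminal growth 0.039, discount at r = 0.086.
D_1 = 12.2748
D_2 = 14.4597
D_3 = 17.0335
Terminal value at t=3: TV = D_4/(r−g) = 17.6978/(0.086−0.039) = 376.5488
P₀ = 12.2748/(1+0.086)^1 + 14.4597/(1+0.086)^2 + 17.0335/(1+0.086)^3 + 376.5488/(1+0.086)^3 = 330.8513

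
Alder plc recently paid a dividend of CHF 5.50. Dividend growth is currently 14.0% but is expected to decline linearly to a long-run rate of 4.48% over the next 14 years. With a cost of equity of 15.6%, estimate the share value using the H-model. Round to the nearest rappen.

H-model: P₀ = D₀[(1+g_L) + H(g_S−g_L)]/(r−g_L), with H = 14/2 = 7.
P₀ = 5.50 × [(1+0.0448) + 7×(0.14−0.0448)] / (0.156−0.0448)
   = 5.50 × 1.7112 / 0.1112 = 84.6367

CHF 84.64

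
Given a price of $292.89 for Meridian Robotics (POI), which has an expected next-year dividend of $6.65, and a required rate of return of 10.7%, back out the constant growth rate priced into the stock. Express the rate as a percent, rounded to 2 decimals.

8.43%

From P₀ = D₁/(r − g), the implied growth is g = r − D₁/P₀.
g = 0.107 − 6.65/292.89 = 0.107 − 0.02270 = 0.08430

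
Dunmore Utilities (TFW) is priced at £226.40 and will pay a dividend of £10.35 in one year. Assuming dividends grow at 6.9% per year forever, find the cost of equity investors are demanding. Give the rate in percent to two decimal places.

11.47%

Rearranging the constant-growth DDM: r = D₁/P₀ + g.
r = 10.3500 / 226.40 + 0.069 = 0.04572 + 0.069 = 0.11472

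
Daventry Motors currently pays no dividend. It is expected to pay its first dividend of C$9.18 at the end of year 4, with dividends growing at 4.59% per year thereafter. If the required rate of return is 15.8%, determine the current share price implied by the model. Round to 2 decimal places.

C$52.74

Deferred-dividend DDM. At t=3 the remaining stream is a growing perpetuity with first payment D_4 = 9.18.
V_3 = D_4/(r−g) = 9.18/(0.158−0.0459) = 81.8912
P₀ = V_3/(1+r)^3 = 81.8912/(1+0.158)^3 = 52.7365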